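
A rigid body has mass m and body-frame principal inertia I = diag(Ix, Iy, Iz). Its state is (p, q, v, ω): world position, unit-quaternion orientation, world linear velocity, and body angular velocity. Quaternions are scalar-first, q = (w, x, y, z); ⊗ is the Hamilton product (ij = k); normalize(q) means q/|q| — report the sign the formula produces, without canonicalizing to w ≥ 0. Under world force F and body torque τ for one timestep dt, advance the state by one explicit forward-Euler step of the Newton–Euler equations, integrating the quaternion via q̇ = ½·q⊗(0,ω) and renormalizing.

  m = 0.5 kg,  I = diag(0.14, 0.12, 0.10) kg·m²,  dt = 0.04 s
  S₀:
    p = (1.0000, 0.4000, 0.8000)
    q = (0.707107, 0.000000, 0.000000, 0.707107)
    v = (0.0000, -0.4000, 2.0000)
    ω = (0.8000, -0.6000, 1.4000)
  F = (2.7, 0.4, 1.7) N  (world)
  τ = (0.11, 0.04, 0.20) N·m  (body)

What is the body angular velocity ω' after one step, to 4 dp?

α = I⁻¹(τ − ω×Iω) = (0.6657, -0.0400, 1.9040)
ω + α·dt = (0.8266, -0.6016, 1.4762)

ω' = (0.8266, -0.6016, 1.4762)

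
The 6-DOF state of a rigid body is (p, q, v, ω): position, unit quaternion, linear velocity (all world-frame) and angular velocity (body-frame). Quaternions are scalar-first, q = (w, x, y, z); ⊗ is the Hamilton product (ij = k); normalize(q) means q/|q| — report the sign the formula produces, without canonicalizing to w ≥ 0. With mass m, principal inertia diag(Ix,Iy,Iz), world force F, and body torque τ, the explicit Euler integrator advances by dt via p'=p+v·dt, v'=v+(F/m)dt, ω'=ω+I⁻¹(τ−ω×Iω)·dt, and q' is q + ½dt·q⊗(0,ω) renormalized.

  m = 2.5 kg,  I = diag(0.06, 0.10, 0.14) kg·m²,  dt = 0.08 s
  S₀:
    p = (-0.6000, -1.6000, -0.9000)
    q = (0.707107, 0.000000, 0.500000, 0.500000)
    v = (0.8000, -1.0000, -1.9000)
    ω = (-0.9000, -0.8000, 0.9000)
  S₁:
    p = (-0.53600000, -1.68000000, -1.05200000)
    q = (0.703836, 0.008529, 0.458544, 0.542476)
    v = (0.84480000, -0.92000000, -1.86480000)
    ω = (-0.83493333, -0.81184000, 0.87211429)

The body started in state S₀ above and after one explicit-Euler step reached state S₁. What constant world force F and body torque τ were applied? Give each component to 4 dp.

F = (1.4000, 2.5000, 1.1000)
τ = (0.0200, 0.0500, -0.0200)

v₁ − v₀ = (0.04480000, 0.08000000, 0.03520000)
applied force F = (1.4000, 2.5000, 1.1000)
ω₁ − ω₀ = (0.06506667, -0.01184000, -0.02788571)
gyro term ω₀×Iω₀ = (-0.0288, 0.0648, 0.0288)
applied torque τ = (0.0200, 0.0500, -0.0200)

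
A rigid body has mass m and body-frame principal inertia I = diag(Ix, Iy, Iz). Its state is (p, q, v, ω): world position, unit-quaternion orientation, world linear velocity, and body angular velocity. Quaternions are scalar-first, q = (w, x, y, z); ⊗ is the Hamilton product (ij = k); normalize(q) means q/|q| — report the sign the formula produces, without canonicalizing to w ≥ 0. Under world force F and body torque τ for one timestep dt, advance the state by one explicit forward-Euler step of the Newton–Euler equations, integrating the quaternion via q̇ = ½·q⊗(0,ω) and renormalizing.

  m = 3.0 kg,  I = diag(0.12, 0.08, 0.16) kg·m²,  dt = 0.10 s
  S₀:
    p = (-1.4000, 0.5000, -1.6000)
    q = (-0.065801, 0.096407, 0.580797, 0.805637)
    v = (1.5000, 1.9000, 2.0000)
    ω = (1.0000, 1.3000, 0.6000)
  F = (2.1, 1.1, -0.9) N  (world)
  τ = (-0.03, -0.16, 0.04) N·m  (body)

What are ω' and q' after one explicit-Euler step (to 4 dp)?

precession coupling ω×(Iω) = (0.0624, -0.0240, -0.0520)
angular accel α = (-0.7700, -1.7000, 0.5750)
ω + α·dt = (0.9230, 1.1300, 0.6575)
2q̇ = q⊗(0,ω) = (-1.3348253, -0.7646509, 0.6622515, -0.4949485)
updated quaternion q' = (-0.1320, 0.0580, 0.6116, 0.7779)

ω' = (0.9230, 1.1300, 0.6575)
q' = (-0.1320, 0.0580, 0.6116, 0.7779)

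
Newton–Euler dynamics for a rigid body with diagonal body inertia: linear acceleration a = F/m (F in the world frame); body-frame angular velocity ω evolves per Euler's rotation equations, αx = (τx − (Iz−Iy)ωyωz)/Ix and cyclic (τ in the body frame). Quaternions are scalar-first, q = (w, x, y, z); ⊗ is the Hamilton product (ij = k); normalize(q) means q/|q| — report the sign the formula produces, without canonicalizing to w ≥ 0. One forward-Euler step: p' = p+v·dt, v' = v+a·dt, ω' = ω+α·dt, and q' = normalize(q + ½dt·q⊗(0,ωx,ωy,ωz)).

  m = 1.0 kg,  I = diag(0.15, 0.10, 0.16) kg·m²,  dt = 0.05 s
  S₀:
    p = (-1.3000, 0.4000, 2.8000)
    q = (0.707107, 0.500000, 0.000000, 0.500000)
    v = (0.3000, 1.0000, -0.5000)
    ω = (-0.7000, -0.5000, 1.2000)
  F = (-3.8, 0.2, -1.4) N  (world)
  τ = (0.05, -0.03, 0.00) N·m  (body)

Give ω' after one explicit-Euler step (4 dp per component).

ω×(Iω) gyroscopic = (-0.0360, 0.0084, -0.0175)
(τ − ω×Iω)/I = (0.5733, -0.3840, 0.1094)
ω + α·dt = (-0.6713, -0.5192, 1.2055)

ω' = (-0.6713, -0.5192, 1.2055)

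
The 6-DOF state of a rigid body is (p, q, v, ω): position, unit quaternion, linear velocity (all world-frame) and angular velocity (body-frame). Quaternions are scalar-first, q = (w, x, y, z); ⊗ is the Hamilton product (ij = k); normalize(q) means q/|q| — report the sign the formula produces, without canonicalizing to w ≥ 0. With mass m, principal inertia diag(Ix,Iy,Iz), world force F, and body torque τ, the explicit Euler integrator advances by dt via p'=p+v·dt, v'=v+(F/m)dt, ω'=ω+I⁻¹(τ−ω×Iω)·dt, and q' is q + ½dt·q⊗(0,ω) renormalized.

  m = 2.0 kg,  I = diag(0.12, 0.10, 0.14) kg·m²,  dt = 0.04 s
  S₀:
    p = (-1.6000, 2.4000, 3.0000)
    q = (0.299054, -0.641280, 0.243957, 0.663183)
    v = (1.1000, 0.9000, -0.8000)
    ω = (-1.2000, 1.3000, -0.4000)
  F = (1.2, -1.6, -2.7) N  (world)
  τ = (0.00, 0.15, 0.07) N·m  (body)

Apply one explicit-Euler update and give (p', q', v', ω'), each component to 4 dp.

p' = p + v·dt = (-1.5560, 2.4360, 2.9680)
v' = v + a·dt = (1.1240, 0.8680, -0.8540)
ω×(Iω) gyroscopic = (-0.0208, -0.0096, 0.0312)
(τ − ω×Iω)/I = (0.1733, 1.5960, 0.2771)
ω + α·dt = (-1.1931, 1.3638, -0.3889)
2q̇ = q⊗(0,ω) = (-0.8214069, -1.3185855, -0.6635614, -0.6605372)
updated quaternion q' = (0.2824, -0.6672, 0.2305, 0.6495)

p' = (-1.5560, 2.4360, 2.9680)
q' = (0.2824, -0.6672, 0.2305, 0.6495)
v' = (1.1240, 0.8680, -0.8540)
ω' = (-1.1931, 1.3638, -0.3889)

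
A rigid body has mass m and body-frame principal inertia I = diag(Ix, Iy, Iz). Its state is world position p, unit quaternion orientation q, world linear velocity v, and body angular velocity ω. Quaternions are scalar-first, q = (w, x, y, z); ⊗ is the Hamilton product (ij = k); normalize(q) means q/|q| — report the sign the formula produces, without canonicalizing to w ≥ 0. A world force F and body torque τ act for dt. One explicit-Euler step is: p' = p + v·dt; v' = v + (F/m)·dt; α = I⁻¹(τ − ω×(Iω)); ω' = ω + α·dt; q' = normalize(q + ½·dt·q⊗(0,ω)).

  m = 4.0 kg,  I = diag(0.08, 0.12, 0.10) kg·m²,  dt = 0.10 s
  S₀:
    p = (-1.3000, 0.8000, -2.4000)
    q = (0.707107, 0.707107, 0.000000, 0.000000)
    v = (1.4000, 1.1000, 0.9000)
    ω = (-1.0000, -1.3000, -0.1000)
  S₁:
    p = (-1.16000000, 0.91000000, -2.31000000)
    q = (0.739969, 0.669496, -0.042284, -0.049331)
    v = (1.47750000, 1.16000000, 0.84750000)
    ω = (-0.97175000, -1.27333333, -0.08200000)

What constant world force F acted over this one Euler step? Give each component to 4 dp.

F = (3.1000, 2.4000, -2.1000)

Δv = v₁−v₀ = (0.07750000, 0.06000000, -0.05250000)
applied force F = (3.1000, 2.4000, -2.1000)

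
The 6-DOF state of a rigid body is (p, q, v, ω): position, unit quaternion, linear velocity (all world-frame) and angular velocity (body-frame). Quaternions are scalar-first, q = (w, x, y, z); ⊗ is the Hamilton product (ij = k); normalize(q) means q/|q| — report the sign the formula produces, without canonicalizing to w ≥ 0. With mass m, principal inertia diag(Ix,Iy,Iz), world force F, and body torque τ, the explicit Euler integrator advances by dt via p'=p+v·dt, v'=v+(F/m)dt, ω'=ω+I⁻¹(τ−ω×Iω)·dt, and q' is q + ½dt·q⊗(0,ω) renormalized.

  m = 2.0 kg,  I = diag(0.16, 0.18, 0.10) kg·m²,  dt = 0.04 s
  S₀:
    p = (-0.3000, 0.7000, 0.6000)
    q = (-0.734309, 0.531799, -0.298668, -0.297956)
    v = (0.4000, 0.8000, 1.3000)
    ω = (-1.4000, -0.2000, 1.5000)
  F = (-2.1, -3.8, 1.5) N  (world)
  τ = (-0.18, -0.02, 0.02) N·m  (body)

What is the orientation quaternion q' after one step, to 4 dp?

q⊗(0,ω) = (1.1317190, 0.5204394, -0.2336983, -1.6259585)
q' = normalize(q + ½dt·q⊗(0,ω)) = (-0.7111, 0.5417, -0.3031, -0.3302)

q' = (-0.7111, 0.5417, -0.3031, -0.3302)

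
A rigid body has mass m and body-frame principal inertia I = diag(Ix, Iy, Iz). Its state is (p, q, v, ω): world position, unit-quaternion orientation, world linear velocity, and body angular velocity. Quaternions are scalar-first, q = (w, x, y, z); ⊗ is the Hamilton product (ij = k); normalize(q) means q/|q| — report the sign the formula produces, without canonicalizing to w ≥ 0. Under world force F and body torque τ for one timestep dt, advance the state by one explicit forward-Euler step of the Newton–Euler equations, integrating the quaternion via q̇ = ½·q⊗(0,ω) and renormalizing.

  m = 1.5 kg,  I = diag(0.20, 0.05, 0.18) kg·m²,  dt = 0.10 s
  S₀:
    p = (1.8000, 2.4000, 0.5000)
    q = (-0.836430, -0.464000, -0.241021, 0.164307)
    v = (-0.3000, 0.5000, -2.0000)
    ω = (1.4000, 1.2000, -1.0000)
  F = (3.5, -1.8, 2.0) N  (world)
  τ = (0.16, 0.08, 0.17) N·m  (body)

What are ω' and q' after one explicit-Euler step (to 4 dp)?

ω' = (1.5580, 1.4160, -0.7656)
q' = (-0.7770, -0.5175, -0.3013, 0.1941)

α = I⁻¹(τ − ω×Iω) = (1.5800, 2.1600, 2.3444)
ω' = ω + α·dt = (1.5580, 1.4160, -0.7656)
q⊗(0,ω) = (1.1031322, -1.1271494, -1.2376862, 0.6170594)
q + ½dt·q⊗(0,ω), renormalized = (-0.7770, -0.5175, -0.3013, 0.1941)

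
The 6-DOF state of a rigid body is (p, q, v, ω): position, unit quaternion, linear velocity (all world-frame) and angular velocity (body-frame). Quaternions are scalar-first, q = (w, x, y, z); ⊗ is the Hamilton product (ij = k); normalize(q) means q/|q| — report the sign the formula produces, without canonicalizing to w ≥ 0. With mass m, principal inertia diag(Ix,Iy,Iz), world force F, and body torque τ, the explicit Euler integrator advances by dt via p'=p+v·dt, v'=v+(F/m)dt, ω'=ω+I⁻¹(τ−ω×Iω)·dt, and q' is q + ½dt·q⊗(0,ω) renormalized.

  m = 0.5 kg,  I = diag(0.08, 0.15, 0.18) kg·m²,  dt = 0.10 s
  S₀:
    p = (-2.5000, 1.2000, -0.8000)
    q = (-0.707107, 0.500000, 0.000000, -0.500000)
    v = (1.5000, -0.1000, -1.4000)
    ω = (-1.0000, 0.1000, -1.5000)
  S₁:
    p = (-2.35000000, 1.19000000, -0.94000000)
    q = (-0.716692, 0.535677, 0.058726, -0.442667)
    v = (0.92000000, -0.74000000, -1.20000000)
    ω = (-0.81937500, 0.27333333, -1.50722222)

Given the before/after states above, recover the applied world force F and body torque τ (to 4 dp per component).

velocity change Δv = (-0.58000000, -0.64000000, 0.20000000)
applied force F = (-2.9000, -3.2000, 1.0000)
Δω = ω₁−ω₀ = (0.18062500, 0.17333333, -0.00722222)
I·α + gyro = (0.1400, 0.1100, -0.0200)

F = (-2.9000, -3.2000, 1.0000)
τ = (0.1400, 0.1100, -0.0200)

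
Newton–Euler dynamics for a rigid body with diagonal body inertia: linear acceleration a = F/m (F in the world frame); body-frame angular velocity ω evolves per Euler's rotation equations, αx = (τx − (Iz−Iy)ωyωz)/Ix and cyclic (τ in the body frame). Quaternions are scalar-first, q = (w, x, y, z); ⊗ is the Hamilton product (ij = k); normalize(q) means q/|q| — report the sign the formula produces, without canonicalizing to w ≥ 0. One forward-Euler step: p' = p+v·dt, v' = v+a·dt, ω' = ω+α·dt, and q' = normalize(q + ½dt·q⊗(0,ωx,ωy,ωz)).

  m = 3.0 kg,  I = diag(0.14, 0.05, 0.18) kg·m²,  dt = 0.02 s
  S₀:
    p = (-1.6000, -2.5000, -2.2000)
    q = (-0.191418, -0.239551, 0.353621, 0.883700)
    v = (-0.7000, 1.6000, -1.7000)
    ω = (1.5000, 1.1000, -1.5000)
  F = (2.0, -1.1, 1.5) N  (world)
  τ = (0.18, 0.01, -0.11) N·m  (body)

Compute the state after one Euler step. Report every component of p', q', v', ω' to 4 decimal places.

p + v·dt = (-1.6140, -2.4680, -2.2340)
v' = v + a·dt = (-0.6867, 1.5927, -1.6900)
ω×(Iω) gyroscopic = (-0.2145, 0.0900, -0.1485)
α = I⁻¹(τ − ω×Iω) = (2.8179, -1.6000, 0.2139)
ω + α·dt = (1.5564, 1.0680, -1.4957)
Hamilton product q⊗(0,ω) = (1.2958934, -1.7896285, 0.7556637, -0.5068106)
q + ½dt·q⊗(0,ω), renormalized = (-0.1784, -0.2574, 0.3611, 0.8784)

p' = (-1.6140, -2.4680, -2.2340)
q' = (-0.1784, -0.2574, 0.3611, 0.8784)
v' = (-0.6867, 1.5927, -1.6900)
ω' = (1.5564, 1.0680, -1.4957)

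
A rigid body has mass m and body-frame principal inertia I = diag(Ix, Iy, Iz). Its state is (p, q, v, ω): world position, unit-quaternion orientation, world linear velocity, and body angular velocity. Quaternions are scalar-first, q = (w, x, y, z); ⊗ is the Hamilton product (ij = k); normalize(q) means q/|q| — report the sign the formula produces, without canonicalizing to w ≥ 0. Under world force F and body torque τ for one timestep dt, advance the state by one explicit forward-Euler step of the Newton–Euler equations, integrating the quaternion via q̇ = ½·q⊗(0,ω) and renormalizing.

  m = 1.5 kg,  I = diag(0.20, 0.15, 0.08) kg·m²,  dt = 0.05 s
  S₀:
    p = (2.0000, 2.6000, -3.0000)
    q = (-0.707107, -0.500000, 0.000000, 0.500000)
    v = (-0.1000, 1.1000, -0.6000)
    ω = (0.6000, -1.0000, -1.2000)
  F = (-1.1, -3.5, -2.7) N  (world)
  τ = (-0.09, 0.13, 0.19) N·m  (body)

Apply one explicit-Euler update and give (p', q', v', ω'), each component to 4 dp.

p' = (1.9950, 2.6550, -3.0300)
q' = (-0.6840, -0.4977, 0.0102, 0.5332)
v' = (-0.1367, 0.9833, -0.6900)
ω' = (0.5985, -0.9279, -1.1000)

a = (-0.7333, -2.3333, -1.8000)
p' = p + v·dt = (1.9950, 2.6550, -3.0300)
new velocity v' = (-0.1367, 0.9833, -0.6900)
(τ − ω×Iω)/I = (-0.0300, 1.4427, 2.0000)
ω + α·dt = (0.5985, -0.9279, -1.1000)
2q̇ = q⊗(0,ω) = (0.9000000, 0.0757358, 0.4071070, 1.3485284)
q + ½dt·q⊗(0,ω), renormalized = (-0.6840, -0.4977, 0.0102, 0.5332)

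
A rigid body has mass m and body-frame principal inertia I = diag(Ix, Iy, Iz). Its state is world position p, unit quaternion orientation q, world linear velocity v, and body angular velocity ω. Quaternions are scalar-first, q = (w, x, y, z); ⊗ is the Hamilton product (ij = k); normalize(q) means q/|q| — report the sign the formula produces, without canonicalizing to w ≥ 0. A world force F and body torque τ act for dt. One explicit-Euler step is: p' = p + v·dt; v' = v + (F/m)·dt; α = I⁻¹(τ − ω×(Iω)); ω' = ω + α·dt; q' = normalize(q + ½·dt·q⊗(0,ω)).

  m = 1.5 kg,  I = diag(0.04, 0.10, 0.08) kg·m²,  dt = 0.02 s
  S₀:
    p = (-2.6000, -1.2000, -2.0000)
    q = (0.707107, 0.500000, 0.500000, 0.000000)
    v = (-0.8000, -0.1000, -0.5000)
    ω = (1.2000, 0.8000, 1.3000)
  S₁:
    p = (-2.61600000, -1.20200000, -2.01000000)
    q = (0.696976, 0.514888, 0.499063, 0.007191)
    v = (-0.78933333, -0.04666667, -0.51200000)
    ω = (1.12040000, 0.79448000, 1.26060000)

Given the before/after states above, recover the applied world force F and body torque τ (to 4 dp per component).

v₁ − v₀ = (0.01066667, 0.05333333, -0.01200000)
F = m·Δv/dt = (0.8000, 4.0000, -0.9000)
rate change Δω = (-0.07960000, -0.00552000, -0.03940000)
precession coupling = (-0.0208, -0.0624, 0.0576)
applied torque τ = (-0.1800, -0.0900, -0.1000)

F = (0.8000, 4.0000, -0.9000)
τ = (-0.1800, -0.0900, -0.1000)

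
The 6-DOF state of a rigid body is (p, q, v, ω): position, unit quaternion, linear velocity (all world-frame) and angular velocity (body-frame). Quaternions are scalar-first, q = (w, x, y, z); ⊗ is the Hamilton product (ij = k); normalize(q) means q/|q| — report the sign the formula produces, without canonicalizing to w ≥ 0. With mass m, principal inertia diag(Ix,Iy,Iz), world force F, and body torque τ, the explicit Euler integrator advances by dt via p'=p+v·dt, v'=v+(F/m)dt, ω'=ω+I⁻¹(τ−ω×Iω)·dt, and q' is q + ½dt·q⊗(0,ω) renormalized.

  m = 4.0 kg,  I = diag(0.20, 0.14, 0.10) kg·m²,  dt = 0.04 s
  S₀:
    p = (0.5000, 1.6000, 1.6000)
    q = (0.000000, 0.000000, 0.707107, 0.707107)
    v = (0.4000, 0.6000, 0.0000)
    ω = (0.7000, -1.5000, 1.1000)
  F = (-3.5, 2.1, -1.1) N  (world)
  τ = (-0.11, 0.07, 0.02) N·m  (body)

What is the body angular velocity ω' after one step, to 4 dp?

(τ − ω×Iω)/I = (-0.8800, -0.0500, -0.4300)
new body rate ω' = (0.6648, -1.5020, 1.0828)

ω' = (0.6648, -1.5020, 1.0828)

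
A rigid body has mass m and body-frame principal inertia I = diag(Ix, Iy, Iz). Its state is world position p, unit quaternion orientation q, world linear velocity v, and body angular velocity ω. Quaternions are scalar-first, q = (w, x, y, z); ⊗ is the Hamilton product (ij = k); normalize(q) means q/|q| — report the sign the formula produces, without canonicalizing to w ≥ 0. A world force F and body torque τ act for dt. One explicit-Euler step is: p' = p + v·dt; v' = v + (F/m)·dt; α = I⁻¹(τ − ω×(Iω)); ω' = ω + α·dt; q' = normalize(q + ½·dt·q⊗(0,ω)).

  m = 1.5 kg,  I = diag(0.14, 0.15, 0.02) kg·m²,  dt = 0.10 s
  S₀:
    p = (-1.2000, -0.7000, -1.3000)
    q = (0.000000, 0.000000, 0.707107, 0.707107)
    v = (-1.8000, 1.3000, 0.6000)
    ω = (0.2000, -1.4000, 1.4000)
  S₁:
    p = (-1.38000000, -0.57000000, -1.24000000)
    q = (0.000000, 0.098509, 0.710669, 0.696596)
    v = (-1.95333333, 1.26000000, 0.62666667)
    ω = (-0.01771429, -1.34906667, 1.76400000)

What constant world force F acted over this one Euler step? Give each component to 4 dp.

Δv = v₁−v₀ = (-0.15333333, -0.04000000, 0.02666667)
applied force F = (-2.3000, -0.6000, 0.4000)

F = (-2.3000, -0.6000, 0.4000)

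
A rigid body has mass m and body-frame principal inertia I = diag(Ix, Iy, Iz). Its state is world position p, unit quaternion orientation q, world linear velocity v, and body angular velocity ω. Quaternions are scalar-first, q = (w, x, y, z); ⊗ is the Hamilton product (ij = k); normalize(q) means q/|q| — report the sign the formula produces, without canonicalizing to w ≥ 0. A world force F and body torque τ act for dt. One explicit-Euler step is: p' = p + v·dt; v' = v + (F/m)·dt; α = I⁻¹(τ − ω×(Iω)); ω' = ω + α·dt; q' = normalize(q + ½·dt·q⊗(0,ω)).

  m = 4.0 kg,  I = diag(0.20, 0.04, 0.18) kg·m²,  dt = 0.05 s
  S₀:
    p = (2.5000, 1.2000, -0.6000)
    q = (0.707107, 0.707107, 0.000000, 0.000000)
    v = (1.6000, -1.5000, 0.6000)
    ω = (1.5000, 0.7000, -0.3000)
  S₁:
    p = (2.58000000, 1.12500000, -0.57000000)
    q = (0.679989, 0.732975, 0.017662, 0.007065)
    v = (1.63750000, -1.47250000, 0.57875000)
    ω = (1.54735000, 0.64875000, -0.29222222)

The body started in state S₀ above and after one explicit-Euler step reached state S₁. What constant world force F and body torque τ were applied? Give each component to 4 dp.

F = (3.0000, 2.2000, -1.7000)
τ = (0.1600, -0.0500, -0.1400)

ω₁ − ω₀ = (0.04735000, -0.05125000, 0.00777778)
gyro term ω₀×Iω₀ = (-0.0294, -0.0090, -0.1680)
τ = I·(Δω/dt) + ω₀×(Iω₀) = (0.1600, -0.0500, -0.1400)
v₁ − v₀ = (0.03750000, 0.02750000, -0.02125000)
applied force F = (3.0000, 2.2000, -1.7000)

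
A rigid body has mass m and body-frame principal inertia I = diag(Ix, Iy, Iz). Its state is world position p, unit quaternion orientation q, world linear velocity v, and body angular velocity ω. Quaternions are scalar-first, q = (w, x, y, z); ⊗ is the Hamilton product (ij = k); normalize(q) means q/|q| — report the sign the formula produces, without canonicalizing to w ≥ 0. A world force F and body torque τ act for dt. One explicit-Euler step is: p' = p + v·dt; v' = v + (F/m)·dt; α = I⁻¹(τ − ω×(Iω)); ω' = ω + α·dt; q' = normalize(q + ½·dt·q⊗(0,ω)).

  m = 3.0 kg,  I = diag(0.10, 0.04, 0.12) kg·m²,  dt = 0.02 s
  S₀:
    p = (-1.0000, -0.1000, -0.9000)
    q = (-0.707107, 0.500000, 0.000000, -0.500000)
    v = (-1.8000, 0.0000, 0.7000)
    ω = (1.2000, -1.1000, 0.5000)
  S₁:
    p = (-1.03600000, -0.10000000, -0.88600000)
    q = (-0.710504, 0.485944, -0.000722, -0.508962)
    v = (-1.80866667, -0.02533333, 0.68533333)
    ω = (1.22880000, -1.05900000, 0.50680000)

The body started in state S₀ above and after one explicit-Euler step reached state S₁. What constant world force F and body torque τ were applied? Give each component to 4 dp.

F = (-1.3000, -3.8000, -2.2000)
τ = (0.1000, 0.0700, 0.1200)

Δω = ω₁−ω₀ = (0.02880000, 0.04100000, 0.00680000)
ω₀×(Iω₀) = (-0.0440, -0.0120, 0.0792)
applied torque τ = (0.1000, 0.0700, 0.1200)
Δv = v₁−v₀ = (-0.00866667, -0.02533333, -0.01466667)
m·(v₁−v₀)/dt = (-1.3000, -3.8000, -2.2000)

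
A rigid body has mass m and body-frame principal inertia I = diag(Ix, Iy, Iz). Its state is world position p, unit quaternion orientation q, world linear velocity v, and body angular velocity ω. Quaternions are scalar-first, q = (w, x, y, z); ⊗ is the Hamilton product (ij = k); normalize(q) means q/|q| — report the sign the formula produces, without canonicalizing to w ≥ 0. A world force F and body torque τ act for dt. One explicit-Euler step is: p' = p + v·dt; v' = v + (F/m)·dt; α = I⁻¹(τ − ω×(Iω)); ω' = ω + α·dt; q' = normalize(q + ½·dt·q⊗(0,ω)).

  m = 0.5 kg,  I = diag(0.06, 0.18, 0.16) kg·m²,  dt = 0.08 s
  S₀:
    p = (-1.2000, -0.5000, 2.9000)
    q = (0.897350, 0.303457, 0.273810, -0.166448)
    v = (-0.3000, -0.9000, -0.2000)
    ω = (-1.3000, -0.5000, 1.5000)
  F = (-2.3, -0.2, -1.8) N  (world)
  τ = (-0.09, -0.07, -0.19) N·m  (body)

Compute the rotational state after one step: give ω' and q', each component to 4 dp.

gyro term ω×Iω = (0.0150, 0.1950, 0.0780)
angular accel α = (-1.7500, -1.4722, -1.6750)
ω' = ω + α·dt = (-1.4400, -0.6178, 1.3660)
2q̇ = q⊗(0,ω) = (0.7810711, -0.8390640, -0.6874781, 1.5502495)
q' = normalize(q + ½dt·q⊗(0,ω)) = (0.9255, 0.2690, 0.2455, -0.1041)

ω' = (-1.4400, -0.6178, 1.3660)
q' = (0.9255, 0.2690, 0.2455, -0.1041)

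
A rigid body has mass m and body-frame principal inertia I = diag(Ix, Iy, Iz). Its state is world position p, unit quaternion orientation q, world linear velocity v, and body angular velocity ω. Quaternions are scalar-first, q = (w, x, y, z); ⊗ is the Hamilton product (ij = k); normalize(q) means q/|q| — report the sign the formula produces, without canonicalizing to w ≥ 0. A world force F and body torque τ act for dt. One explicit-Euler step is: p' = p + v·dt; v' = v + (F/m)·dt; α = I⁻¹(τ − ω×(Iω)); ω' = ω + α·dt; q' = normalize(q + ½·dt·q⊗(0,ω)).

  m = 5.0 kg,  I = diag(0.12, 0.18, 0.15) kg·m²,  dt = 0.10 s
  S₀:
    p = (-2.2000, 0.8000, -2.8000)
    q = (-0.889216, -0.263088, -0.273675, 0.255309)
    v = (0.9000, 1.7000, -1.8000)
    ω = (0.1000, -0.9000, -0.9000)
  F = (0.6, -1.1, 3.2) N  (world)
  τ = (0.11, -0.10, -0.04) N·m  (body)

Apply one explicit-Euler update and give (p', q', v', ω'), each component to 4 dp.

p' = (-2.1100, 0.9700, -2.9800)
q' = (-0.8869, -0.2432, -0.2437, 0.3079)
v' = (0.9120, 1.6780, -1.7360)
ω' = (0.2119, -0.9571, -0.9231)

a = (0.1200, -0.2200, 0.6400)
p' = p + v·dt = (-2.1100, 0.9700, -2.9800)
new velocity v' = (0.9120, 1.6780, -1.7360)
precession coupling ω×(Iω) = (-0.0243, 0.0027, -0.0054)
α = I⁻¹(τ − ω×Iω) = (1.1192, -0.5706, -0.2307)
ω + α·dt = (0.2119, -0.9571, -0.9231)
2q̇ = q⊗(0,ω) = (0.0097794, 0.3871640, 0.5890461, 1.0644411)
q' = normalize(q + ½dt·q⊗(0,ω)) = (-0.8869, -0.2432, -0.2437, 0.3079)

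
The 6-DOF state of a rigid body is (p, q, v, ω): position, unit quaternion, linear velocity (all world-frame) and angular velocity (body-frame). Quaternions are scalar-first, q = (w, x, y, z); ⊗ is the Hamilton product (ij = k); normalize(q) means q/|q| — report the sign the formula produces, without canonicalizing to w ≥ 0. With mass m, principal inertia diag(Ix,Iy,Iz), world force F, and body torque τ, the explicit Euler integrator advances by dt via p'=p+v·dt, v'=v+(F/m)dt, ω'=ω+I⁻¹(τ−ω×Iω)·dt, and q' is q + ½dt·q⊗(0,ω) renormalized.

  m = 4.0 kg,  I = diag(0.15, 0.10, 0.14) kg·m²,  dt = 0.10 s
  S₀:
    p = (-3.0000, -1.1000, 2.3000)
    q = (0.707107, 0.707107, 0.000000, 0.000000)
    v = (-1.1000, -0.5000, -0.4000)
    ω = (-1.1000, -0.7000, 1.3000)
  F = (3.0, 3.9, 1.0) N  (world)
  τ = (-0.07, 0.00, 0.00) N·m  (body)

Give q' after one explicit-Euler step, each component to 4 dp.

q' = (0.7429, 0.6654, -0.0704, 0.0211)

Hamilton product q⊗(0,ω) = (0.7778177, -0.7778177, -1.4142140, 0.4242642)
updated quaternion q' = (0.7429, 0.6654, -0.0704, 0.0211)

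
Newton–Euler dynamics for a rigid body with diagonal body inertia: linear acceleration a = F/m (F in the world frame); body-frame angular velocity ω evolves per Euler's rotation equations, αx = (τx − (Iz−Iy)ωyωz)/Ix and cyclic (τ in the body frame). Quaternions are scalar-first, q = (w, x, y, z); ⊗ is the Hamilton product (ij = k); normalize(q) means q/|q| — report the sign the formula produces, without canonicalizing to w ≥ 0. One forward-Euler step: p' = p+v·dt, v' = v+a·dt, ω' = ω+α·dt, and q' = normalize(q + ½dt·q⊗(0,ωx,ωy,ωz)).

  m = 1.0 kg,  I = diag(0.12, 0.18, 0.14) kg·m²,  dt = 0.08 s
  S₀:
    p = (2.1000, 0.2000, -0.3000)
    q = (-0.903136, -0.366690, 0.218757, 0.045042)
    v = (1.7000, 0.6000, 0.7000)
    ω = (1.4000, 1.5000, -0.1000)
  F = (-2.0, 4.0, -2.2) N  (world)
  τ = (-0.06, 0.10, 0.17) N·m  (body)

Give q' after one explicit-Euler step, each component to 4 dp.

q' = (-0.8925, -0.4194, 0.1651, 0.0144)

q⊗(0,ω) = (0.1897347, -1.3538291, -1.3283142, -0.7659812)
q + ½dt·q⊗(0,ω), renormalized = (-0.8925, -0.4194, 0.1651, 0.0144)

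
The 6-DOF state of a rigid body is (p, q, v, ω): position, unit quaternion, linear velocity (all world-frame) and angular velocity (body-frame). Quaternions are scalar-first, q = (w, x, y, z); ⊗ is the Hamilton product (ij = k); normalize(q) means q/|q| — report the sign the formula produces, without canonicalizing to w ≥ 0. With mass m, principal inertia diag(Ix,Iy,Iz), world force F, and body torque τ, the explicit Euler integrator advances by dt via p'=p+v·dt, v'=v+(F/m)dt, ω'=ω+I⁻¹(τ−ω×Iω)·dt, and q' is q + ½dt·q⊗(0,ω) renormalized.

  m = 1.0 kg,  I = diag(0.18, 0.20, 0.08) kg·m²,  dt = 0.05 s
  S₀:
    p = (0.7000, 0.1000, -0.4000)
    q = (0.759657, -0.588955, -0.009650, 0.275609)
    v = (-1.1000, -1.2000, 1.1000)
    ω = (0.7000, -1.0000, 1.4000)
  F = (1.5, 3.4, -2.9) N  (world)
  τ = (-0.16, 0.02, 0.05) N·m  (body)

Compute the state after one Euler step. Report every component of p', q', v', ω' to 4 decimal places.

ω×(Iω) gyroscopic = (0.1680, 0.0980, -0.0140)
α = I⁻¹(τ − ω×Iω) = (-1.8222, -0.3900, 0.8000)
ω' = ω + α·dt = (0.6089, -1.0195, 1.4400)
Hamilton product q⊗(0,ω) = (0.0167659, 0.7938589, 0.2578063, 1.6592298)
q + ½dt·q⊗(0,ω), renormalized = (0.7593, -0.5685, -0.0032, 0.3167)
a = F/m = (1.5000, 3.4000, -2.9000)
new position p' = (0.6450, 0.0400, -0.3450)
new velocity v' = (-1.0250, -1.0300, 0.9550)

p' = (0.6450, 0.0400, -0.3450)
q' = (0.7593, -0.5685, -0.0032, 0.3167)
v' = (-1.0250, -1.0300, 0.9550)
ω' = (0.6089, -1.0195, 1.4400)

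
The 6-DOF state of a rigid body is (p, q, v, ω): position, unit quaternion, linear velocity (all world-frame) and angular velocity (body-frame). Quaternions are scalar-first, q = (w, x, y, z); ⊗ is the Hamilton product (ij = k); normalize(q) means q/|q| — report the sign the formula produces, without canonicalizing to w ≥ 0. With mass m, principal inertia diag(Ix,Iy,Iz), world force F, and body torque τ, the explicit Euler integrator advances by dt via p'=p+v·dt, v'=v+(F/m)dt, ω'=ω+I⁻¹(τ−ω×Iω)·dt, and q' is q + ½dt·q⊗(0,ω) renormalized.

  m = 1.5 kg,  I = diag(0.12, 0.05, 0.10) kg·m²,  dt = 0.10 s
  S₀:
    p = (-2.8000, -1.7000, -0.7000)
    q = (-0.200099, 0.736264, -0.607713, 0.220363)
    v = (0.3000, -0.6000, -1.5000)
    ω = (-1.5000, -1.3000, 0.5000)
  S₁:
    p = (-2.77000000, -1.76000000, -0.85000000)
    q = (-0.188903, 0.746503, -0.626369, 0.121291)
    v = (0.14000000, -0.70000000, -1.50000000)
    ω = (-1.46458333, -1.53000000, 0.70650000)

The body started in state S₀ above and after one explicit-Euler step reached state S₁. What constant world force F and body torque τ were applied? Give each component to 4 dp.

ω₁ − ω₀ = (0.03541667, -0.23000000, 0.20650000)
τ = I·(Δω/dt) + ω₀×(Iω₀) = (0.0100, -0.1300, 0.0700)
v₁ − v₀ = (-0.16000000, -0.10000000, 0.00000000)
m·(v₁−v₀)/dt = (-2.4000, -1.5000, 0.0000)

F = (-2.4000, -1.5000, 0.0000)
τ = (0.0100, -0.1300, 0.0700)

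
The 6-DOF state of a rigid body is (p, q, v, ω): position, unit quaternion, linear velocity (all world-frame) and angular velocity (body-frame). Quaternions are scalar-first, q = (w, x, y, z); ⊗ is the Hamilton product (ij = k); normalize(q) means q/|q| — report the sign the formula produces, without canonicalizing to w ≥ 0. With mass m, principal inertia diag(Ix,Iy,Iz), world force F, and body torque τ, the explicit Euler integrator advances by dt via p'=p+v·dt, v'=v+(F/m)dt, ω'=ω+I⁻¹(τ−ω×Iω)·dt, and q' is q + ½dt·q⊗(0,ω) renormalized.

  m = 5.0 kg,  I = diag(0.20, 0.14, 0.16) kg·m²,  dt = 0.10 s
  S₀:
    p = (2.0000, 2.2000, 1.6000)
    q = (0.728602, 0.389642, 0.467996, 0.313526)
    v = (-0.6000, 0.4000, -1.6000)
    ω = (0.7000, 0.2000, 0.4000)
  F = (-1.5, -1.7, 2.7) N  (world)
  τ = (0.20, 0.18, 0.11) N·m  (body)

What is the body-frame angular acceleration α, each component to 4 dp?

gyro term ω×Iω = (0.0016, 0.0112, -0.0084)
angular accel α = (0.9920, 1.2057, 0.7400)

α = (0.9920, 1.2057, 0.7400)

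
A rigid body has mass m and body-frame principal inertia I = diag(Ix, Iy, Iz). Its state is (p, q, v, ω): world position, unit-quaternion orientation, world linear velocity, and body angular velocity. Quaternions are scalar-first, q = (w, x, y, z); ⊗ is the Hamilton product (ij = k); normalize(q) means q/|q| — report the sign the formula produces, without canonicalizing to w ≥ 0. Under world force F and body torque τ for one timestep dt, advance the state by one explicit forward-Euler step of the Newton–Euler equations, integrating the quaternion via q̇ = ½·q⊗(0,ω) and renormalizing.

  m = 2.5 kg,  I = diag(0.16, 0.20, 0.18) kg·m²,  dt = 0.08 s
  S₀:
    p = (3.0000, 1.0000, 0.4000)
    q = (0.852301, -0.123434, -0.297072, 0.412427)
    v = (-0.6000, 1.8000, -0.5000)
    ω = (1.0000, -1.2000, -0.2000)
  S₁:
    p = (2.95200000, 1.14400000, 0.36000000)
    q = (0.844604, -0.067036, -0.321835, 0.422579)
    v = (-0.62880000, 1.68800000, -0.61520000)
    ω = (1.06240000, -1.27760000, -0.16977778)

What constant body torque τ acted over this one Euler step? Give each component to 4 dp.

τ = (0.1200, -0.1900, 0.0200)

Δω = ω₁−ω₀ = (0.06240000, -0.07760000, 0.03022222)
I·α + gyro = (0.1200, -0.1900, 0.0200)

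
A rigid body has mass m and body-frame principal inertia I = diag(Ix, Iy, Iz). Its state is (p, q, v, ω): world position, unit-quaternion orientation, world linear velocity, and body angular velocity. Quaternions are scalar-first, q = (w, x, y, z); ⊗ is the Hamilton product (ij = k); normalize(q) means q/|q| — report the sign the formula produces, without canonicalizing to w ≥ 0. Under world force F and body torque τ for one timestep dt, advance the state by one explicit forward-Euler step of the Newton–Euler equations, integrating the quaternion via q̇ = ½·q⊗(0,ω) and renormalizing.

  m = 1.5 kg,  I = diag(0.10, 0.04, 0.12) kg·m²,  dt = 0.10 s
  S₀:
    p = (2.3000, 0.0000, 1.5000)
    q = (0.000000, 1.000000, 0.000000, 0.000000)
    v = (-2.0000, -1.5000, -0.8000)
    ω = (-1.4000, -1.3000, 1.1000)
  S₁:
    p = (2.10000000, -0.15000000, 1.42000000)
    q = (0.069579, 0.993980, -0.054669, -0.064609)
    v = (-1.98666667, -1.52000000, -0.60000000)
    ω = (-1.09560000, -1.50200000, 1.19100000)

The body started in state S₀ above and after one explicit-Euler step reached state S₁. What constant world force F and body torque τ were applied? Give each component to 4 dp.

F = (0.2000, -0.3000, 3.0000)
τ = (0.1900, -0.0500, 0.0000)

ω₁ − ω₀ = (0.30440000, -0.20200000, 0.09100000)
applied torque τ = (0.1900, -0.0500, 0.0000)
v₁ − v₀ = (0.01333333, -0.02000000, 0.20000000)
m·(v₁−v₀)/dt = (0.2000, -0.3000, 3.0000)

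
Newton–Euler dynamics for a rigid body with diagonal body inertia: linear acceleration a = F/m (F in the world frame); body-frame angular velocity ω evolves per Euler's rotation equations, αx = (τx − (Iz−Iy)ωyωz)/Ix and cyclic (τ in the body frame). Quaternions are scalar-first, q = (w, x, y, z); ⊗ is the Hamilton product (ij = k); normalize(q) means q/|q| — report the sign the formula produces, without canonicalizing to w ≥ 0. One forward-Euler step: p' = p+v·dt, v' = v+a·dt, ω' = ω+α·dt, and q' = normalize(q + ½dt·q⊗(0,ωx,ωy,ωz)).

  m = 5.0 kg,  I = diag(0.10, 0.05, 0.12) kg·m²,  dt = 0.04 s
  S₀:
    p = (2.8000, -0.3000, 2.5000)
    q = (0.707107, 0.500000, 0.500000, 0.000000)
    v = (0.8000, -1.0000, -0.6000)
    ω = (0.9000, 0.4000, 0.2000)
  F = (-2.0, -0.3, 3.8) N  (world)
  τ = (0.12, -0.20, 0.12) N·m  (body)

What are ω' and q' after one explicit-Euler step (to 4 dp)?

ω' = (0.9458, 0.2429, 0.2460)
q' = (0.6940, 0.5146, 0.5036, -0.0022)

ω×(Iω) gyroscopic = (0.0056, -0.0036, -0.0180)
(τ − ω×Iω)/I = (1.1440, -3.9280, 1.1500)
ω' = ω + α·dt = (0.9458, 0.2429, 0.2460)
q⊗(0,ω) = (-0.6500000, 0.7363963, 0.1828428, -0.1085786)
q' = normalize(q + ½dt·q⊗(0,ω)) = (0.6940, 0.5146, 0.5036, -0.0022)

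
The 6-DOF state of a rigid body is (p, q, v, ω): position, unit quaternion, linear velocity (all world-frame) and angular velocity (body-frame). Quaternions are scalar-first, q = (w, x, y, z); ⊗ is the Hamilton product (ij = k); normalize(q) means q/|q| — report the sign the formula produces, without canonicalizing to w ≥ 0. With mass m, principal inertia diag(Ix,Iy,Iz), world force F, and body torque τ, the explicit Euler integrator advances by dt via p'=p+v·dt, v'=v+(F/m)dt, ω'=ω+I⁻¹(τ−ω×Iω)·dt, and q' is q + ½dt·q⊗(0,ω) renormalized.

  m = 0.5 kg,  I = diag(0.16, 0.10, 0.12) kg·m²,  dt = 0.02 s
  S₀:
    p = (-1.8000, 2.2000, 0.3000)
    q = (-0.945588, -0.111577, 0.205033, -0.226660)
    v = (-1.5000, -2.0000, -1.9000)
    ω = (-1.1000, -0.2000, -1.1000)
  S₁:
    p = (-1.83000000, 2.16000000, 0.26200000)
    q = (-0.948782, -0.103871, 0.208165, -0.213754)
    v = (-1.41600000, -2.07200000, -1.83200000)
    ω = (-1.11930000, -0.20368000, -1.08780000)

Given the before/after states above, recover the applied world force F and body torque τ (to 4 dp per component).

velocity change Δv = (0.08400000, -0.07200000, 0.06800000)
applied force F = (2.1000, -1.8000, 1.7000)
ω₁ − ω₀ = (-0.01930000, -0.00368000, 0.01220000)
precession coupling = (0.0044, 0.0484, -0.0132)
I·α + gyro = (-0.1500, 0.0300, 0.0600)

F = (2.1000, -1.8000, 1.7000)
τ = (-0.1500, 0.0300, 0.0600)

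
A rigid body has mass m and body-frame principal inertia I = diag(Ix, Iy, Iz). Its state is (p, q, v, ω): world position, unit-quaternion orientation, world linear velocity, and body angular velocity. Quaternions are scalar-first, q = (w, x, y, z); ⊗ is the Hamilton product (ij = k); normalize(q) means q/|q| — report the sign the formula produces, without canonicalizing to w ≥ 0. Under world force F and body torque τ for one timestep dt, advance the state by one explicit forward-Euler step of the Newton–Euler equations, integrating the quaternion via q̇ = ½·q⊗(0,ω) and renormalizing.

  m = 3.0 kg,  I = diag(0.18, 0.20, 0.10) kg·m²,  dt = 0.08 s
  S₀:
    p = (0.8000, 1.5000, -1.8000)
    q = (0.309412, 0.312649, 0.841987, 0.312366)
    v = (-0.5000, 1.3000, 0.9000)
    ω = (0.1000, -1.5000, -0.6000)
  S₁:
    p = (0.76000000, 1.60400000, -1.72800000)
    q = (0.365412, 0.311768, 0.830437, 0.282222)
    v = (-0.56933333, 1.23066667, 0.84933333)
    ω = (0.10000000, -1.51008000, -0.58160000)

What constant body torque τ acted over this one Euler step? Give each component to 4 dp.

rate change Δω = (0.00000000, -0.01008000, 0.01840000)
gyro term ω₀×Iω₀ = (-0.0900, -0.0048, -0.0030)
applied torque τ = (-0.0900, -0.0300, 0.0200)

τ = (-0.0900, -0.0300, 0.0200)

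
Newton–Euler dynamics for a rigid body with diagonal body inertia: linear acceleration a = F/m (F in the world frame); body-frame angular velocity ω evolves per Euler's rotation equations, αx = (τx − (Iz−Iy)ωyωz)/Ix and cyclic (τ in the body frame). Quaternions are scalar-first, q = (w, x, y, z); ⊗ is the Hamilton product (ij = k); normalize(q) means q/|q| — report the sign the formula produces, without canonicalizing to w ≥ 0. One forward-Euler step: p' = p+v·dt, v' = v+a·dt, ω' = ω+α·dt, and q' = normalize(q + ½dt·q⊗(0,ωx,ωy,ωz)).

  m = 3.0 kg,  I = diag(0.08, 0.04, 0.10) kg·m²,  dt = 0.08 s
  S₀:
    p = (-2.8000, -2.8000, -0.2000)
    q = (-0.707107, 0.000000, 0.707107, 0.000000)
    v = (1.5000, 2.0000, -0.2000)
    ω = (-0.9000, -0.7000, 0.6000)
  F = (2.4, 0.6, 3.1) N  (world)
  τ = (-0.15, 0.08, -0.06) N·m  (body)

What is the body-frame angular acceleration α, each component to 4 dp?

α = (-1.5600, 1.7300, -0.3480)

precession coupling ω×(Iω) = (-0.0252, 0.0108, -0.0252)
angular accel α = (-1.5600, 1.7300, -0.3480)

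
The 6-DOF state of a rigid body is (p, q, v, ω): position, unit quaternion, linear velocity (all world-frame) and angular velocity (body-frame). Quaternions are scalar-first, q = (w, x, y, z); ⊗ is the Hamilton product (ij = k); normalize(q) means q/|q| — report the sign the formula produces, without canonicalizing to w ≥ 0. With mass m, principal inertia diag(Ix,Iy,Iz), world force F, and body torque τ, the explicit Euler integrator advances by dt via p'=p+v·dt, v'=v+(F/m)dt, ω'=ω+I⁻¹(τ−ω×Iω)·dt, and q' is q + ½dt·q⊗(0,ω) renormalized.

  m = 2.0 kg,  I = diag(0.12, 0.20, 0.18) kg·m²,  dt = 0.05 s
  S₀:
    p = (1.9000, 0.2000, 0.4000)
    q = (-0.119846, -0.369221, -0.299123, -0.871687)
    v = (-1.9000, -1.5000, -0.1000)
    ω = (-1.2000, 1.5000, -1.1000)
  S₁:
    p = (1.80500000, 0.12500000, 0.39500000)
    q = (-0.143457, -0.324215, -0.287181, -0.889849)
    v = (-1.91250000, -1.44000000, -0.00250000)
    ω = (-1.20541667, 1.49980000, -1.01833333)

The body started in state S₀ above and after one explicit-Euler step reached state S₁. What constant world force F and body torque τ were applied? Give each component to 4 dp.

F = (-0.5000, 2.4000, 3.9000)
τ = (0.0200, -0.0800, 0.1500)

Δv = v₁−v₀ = (-0.01250000, 0.06000000, 0.09750000)
F = m·Δv/dt = (-0.5000, 2.4000, 3.9000)
Δω = ω₁−ω₀ = (-0.00541667, -0.00020000, 0.08166667)
ω₀×(Iω₀) = (0.0330, -0.0792, -0.1440)
I·α + gyro = (0.0200, -0.0800, 0.1500)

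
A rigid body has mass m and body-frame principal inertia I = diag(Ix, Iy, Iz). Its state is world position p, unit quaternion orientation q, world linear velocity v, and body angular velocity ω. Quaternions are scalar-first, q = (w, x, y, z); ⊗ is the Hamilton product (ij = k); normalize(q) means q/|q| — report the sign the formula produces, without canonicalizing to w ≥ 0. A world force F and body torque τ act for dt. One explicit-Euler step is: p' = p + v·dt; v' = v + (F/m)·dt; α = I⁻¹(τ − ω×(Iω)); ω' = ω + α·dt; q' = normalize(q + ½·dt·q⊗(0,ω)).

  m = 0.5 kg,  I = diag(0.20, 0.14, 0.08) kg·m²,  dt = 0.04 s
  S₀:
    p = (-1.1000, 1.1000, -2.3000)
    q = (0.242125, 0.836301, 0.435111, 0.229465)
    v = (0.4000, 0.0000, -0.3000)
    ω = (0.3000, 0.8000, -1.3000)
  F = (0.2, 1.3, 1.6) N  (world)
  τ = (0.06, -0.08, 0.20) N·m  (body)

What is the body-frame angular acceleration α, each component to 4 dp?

gyro term ω×Iω = (0.0624, -0.0468, -0.0144)
angular accel α = (-0.0120, -0.2371, 2.6800)

α = (-0.0120, -0.2371, 2.6800)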